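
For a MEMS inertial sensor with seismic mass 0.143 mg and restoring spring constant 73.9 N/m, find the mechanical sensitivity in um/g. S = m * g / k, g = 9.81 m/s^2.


Step 1: Convert mass: m = 0.143 mg = 1.43e-07 kg
Step 2: S = m * g / k = 1.43e-07 * 9.81 / 73.9
Step 3: S = 1.90e-08 m/g
Step 4: Convert to um/g: S = 0.019 um/g


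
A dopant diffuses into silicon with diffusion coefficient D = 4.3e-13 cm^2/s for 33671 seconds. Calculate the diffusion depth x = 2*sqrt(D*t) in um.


Step 1: Compute D*t = 4.3e-13 * 33671 = 1.447853e-08 cm^2
Step 2: sqrt(D*t) = 1.20327e-04 cm
Step 3: x = 2 * 1.20327e-04 cm = 2.40654e-04 cm
Step 4: Convert to um (1 cm = 1e4 um): x = 2.407 um


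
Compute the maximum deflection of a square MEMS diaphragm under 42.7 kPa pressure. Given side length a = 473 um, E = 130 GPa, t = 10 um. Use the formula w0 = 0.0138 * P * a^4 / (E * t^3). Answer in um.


Step 1: Convert pressure to compatible units (E is in GPa, so P in GPa).
P = 42.7 kPa = 42.7e-6 GPa
Step 2: Compute numerator: 0.0138 * P * a^4.
a^4 = 473^4 = 50054665441
numerator = 0.0138 * 42.7e-6 * 50054665441 = 2.94952e+04
Step 3: Compute denominator: E * t^3 = 130 * 10^3 = 130000
Step 4: w0 = numerator / denominator = 2.94952e+04 / 130000 = 0.2269 um


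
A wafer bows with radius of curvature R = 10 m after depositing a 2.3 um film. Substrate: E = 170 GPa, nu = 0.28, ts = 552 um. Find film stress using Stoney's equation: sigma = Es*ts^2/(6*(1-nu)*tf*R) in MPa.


Step 1: Compute numerator: Es * ts^2 = 170 * 552^2 = 51799680 (GPa*um^2)
Step 2: Compute denominator (R in um): 6*(1-nu)*tf*R = 6*0.72*2.3*10e6 = 99360000.0 (um^2)
Step 3: sigma (GPa) = 51799680 / 99360000.0 = 5.21333e-01 GPa
Step 4: Convert to MPa (x1000): sigma = 521.3 MPa


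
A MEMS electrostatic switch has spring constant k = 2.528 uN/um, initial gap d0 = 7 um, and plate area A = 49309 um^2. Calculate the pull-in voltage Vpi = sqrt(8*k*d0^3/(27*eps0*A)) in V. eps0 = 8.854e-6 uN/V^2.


Step 1: Compute numerator: 8 * k * d0^3 = 8 * 2.528 * 7^3 = 6936.832
Step 2: Compute denominator: 27 * eps0 * A = 27 * 8.854e-6 * 49309 = 11.787711
Step 3: Vpi = sqrt(6936.832 / 11.787711)
Vpi = 24.26 V


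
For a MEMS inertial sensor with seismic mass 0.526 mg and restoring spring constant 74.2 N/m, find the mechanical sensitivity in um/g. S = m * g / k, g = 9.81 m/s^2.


Step 1: Convert mass: m = 0.526 mg = 5.26e-07 kg
Step 2: S = m * g / k = 5.26e-07 * 9.81 / 74.2
Step 3: S = 6.95e-08 m/g
Step 4: Convert to um/g: S = 0.07 um/g


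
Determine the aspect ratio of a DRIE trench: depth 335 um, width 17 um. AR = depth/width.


Step 1: AR = depth / width
Step 2: AR = 335 / 17
AR = 19.7


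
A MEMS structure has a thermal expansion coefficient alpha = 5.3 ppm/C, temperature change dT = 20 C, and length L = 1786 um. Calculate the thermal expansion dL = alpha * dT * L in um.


Step 1: Convert CTE: alpha = 5.3 ppm/C = 5.3e-6 /C
Step 2: dL = 5.3e-6 * 20 * 1786
dL = 0.1893 um


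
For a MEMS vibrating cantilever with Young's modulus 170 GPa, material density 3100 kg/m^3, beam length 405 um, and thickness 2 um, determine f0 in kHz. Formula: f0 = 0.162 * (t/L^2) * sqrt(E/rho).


Step 1: Convert units to SI.
t_SI = 2e-6 m, L_SI = 405e-6 m
Step 2: Calculate sqrt(E/rho).
sqrt(170e9 / 3100) = 7405.32 m/s
Step 3: Compute f0.
f0 = 0.162 * 2e-6 / (405e-6)^2 * 7405.32 = 14627.8 Hz = 14.63 kHz


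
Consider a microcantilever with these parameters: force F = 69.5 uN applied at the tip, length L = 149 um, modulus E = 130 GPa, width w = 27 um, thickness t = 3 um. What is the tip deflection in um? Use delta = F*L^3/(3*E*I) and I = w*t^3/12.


Step 1: Calculate the second moment of area.
I = w * t^3 / 12 = 27 * 3^3 / 12 = 60.75 um^4
Step 2: Convert E to consistent units (1 GPa = 1000 uN/um^2).
E = 130 GPa = 130000 uN/um^2
Step 3: Calculate tip deflection.
delta = F * L^3 / (3 * E * I)
delta = 69.5 * 149^3 / (3 * 130000 * 60.75)
delta = 9.7036 um


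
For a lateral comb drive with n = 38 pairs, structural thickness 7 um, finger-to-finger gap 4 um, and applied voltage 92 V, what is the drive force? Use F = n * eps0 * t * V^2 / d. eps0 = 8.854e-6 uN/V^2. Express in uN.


Step 1: Parameters: n=38, eps0=8.854e-6 uN/V^2, t=7 um, V=92 V, d=4 um
Step 2: V^2 = 8464
Step 3: F = 38 * 8.854e-6 * 7 * 8464 / 4
F = 4.984 uN


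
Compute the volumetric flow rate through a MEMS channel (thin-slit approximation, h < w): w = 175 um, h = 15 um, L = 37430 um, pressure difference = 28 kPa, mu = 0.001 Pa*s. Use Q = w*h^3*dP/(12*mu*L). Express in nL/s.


Step 1: Convert all dimensions to SI (meters).
w = 175e-6 m, h = 15e-6 m, L = 37430e-6 m, dP = 28e3 Pa
Step 2: Q = w * h^3 * dP / (12 * mu * L)
Q = 175e-6 * (15e-6)^3 * 28e3 / (12 * 0.001 * 37430e-6) = 3.681873e-11 m^3/s
Step 3: Convert Q from m^3/s to nL/s (1 m^3 = 1e12 nL, so multiply by 1e12).
Q = 36.819 nL/s


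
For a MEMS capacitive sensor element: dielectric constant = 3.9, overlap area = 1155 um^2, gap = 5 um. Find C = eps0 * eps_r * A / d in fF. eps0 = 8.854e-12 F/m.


Step 1: Convert area to m^2: A = 1155e-12 m^2
Step 2: Convert gap to m: d = 5e-6 m
Step 3: C = eps0 * eps_r * A / d
C = 8.854e-12 * 3.9 * 1155e-12 / 5e-6
Step 4: Convert to fF (multiply by 1e15).
C = 7.98 fF


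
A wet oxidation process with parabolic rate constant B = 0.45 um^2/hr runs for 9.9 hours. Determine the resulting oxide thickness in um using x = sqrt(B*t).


Step 1: Compute B*t = 0.45 * 9.9 = 4.455
Step 2: x = sqrt(4.455)
x = 2.111 um


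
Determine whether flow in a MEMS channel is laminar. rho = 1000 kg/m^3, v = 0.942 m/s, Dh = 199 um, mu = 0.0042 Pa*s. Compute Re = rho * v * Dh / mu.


Step 1: Convert Dh to meters: Dh = 199e-6 m
Step 2: Re = rho * v * Dh / mu
Re = 1000 * 0.942 * 199e-6 / 0.0042
Re = 44.633
Since Re = 44.633 is below ~2300, the flow is laminar.


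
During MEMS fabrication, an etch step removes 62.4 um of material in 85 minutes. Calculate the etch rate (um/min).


Step 1: Etch rate = depth / time
Step 2: rate = 62.4 / 85
rate = 0.734 um/min


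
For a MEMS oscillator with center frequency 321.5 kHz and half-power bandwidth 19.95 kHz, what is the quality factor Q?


Step 1: Q = f0 / bandwidth
Step 2: Q = 321.5 / 19.95
Q = 16.1


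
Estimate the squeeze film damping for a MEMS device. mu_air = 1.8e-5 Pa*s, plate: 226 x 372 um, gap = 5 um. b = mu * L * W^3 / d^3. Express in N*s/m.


Step 1: Convert to SI.
L = 226e-6 m, W = 372e-6 m, d = 5e-6 m
Step 2: W^3 = (372e-6)^3 = 5.15e-11 m^3
Step 3: d^3 = (5e-6)^3 = 1.25e-16 m^3
Step 4: b = 1.8e-5 * 226e-6 * 5.15e-11 / 1.25e-16
b = 1.68e-03 N*s/m


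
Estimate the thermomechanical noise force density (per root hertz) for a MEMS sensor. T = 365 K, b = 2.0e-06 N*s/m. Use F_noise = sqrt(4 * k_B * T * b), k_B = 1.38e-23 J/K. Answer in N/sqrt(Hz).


Step 1: Compute 4 * k_B * T * b
= 4 * 1.38e-23 * 365 * 2.0e-06
= 4.0296e-26 N^2/Hz
Step 2: F_noise = sqrt(4.0296e-26)
F_noise = 2.01e-13 N/sqrt(Hz)


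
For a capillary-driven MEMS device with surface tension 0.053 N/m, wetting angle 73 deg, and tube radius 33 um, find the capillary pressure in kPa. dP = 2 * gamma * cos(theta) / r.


Step 1: cos(73 deg) = 0.2924
Step 2: Convert r to m: r = 33e-6 m
Step 3: dP = 2 * 0.053 * 0.2924 / 33e-6 = 939.2 Pa
Step 4: Convert Pa to kPa (divide by 1000).
dP = 0.94 kPa


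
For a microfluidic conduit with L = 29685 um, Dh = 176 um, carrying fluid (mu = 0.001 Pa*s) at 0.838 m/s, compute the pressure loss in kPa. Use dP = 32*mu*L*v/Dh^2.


Step 1: Convert to SI: L = 29685e-6 m, Dh = 176e-6 m
Step 2: dP = 32 * 0.001 * 29685e-6 * 0.838 / (176e-6)^2
Step 3: dP = 25698.38 Pa
Step 4: Convert to kPa: dP = 25.7 kPa


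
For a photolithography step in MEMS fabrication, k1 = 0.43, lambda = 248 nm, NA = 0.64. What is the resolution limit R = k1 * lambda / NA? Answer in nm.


Step 1: Identify values: k1 = 0.43, lambda = 248 nm, NA = 0.64
Step 2: R = k1 * lambda / NA
R = 0.43 * 248 / 0.64
R = 166.6 nm


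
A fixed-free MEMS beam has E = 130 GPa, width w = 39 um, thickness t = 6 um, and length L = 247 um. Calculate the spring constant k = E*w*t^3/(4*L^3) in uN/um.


Step 1: Convert E to consistent units (1 GPa = 1000 uN/um^2).
E = 130 GPa = 130000 uN/um^2
Step 2: Compute t^3 = 6^3 = 216
Step 3: Compute L^3 = 247^3 = 15069223
Step 4: k = 130000 * 39 * 216 / (4 * 15069223)
k = 18.1682 uN/um


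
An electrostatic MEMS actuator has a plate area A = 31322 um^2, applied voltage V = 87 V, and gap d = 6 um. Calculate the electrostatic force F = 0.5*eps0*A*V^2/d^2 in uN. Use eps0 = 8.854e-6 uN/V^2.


Step 1: Identify parameters.
eps0 = 8.854e-6 uN/V^2, A = 31322 um^2, V = 87 V, d = 6 um
Step 2: Compute V^2 = 87^2 = 7569
Step 3: Compute d^2 = 6^2 = 36
Step 4: F = 0.5 * 8.854e-6 * 31322 * 7569 / 36
F = 29.154 uN


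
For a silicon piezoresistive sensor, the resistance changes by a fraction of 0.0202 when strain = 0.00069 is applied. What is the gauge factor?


Step 1: Identify values.
dR/R = 0.0202, strain = 0.00069
Step 2: GF = (dR/R) / strain = 0.0202 / 0.00069
GF = 29.3


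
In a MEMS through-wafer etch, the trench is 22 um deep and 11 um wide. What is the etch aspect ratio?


Step 1: AR = depth / width
Step 2: AR = 22 / 11
AR = 2.0


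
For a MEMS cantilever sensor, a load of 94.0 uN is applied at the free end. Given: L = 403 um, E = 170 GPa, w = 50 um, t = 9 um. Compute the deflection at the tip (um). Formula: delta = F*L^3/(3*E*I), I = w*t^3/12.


Step 1: Calculate the second moment of area.
I = w * t^3 / 12 = 50 * 9^3 / 12 = 3037.5 um^4
Step 2: Convert E to consistent units (1 GPa = 1000 uN/um^2).
E = 170 GPa = 170000 uN/um^2
Step 3: Calculate tip deflection.
delta = F * L^3 / (3 * E * I)
delta = 94.0 * 403^3 / (3 * 170000 * 3037.5)
delta = 3.9715 um


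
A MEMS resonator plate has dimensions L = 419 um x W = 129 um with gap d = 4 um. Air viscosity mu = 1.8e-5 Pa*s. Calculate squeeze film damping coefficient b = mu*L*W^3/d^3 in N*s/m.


Step 1: Convert to SI.
L = 419e-6 m, W = 129e-6 m, d = 4e-6 m
Step 2: W^3 = (129e-6)^3 = 2.15e-12 m^3
Step 3: d^3 = (4e-6)^3 = 6.40e-17 m^3
Step 4: b = 1.8e-5 * 419e-6 * 2.15e-12 / 6.40e-17
b = 2.53e-04 N*s/m


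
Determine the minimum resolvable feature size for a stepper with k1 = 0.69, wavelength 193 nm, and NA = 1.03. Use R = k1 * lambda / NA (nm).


Step 1: Identify values: k1 = 0.69, lambda = 193 nm, NA = 1.03
Step 2: R = k1 * lambda / NA
R = 0.69 * 193 / 1.03
R = 129.3 nm


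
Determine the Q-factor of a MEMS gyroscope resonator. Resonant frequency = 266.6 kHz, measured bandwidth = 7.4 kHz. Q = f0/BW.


Step 1: Q = f0 / bandwidth
Step 2: Q = 266.6 / 7.4
Q = 36.0


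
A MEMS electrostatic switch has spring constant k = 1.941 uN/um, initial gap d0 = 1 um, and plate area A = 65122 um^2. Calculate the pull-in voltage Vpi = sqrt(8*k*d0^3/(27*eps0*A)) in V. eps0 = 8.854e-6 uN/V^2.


Step 1: Compute numerator: 8 * k * d0^3 = 8 * 1.941 * 1^3 = 15.528
Step 2: Compute denominator: 27 * eps0 * A = 27 * 8.854e-6 * 65122 = 15.567935
Step 3: Vpi = sqrt(15.528 / 15.567935)
Vpi = 1.0 V


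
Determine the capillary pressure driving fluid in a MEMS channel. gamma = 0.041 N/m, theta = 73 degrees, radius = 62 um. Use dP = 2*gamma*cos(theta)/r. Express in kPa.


Step 1: cos(73 deg) = 0.2924
Step 2: Convert r to m: r = 62e-6 m
Step 3: dP = 2 * 0.041 * 0.2924 / 62e-6 = 386.7 Pa
Step 4: Convert Pa to kPa (divide by 1000).
dP = 0.39 kPa


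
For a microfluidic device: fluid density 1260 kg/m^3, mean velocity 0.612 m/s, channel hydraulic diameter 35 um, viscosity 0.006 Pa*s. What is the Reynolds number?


Step 1: Convert Dh to meters: Dh = 35e-6 m
Step 2: Re = rho * v * Dh / mu
Re = 1260 * 0.612 * 35e-6 / 0.006
Re = 4.498


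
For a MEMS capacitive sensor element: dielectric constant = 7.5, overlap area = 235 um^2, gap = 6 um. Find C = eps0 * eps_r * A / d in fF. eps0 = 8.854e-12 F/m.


Step 1: Convert area to m^2: A = 235e-12 m^2
Step 2: Convert gap to m: d = 6e-6 m
Step 3: C = eps0 * eps_r * A / d
C = 8.854e-12 * 7.5 * 235e-12 / 6e-6
Step 4: Convert to fF (multiply by 1e15).
C = 2.6 fF


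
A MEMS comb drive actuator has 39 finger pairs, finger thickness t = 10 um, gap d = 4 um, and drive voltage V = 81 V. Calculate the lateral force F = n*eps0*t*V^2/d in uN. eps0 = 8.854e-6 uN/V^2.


Step 1: Parameters: n=39, eps0=8.854e-6 uN/V^2, t=10 um, V=81 V, d=4 um
Step 2: V^2 = 6561
Step 3: F = 39 * 8.854e-6 * 10 * 6561 / 4
F = 5.664 uN


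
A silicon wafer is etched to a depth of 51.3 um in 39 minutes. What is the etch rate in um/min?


Step 1: Etch rate = depth / time
Step 2: rate = 51.3 / 39
rate = 1.315 um/min


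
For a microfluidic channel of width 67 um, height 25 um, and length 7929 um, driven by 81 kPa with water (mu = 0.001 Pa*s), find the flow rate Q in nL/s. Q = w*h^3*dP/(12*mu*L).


Step 1: Convert all dimensions to SI (meters).
w = 67e-6 m, h = 25e-6 m, L = 7929e-6 m, dP = 81e3 Pa
Step 2: Q = w * h^3 * dP / (12 * mu * L)
Q = 67e-6 * (25e-6)^3 * 81e3 / (12 * 0.001 * 7929e-6) = 8.912103e-10 m^3/s
Step 3: Convert Q from m^3/s to nL/s (1 m^3 = 1e12 nL, so multiply by 1e12).
Q = 891.21 nL/s


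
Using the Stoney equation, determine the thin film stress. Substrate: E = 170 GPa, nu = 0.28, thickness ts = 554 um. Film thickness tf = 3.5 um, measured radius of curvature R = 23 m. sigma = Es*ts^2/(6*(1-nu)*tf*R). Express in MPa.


Step 1: Compute numerator: Es * ts^2 = 170 * 554^2 = 52175720 (GPa*um^2)
Step 2: Compute denominator (R in um): 6*(1-nu)*tf*R = 6*0.72*3.5*23e6 = 347760000.0 (um^2)
Step 3: sigma (GPa) = 52175720 / 347760000.0 = 1.50034e-01 GPa
Step 4: Convert to MPa (x1000): sigma = 150.0 MPa


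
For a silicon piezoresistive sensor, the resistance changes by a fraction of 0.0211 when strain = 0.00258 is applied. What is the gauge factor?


Step 1: Identify values.
dR/R = 0.0211, strain = 0.00258
Step 2: GF = (dR/R) / strain = 0.0211 / 0.00258
GF = 8.2


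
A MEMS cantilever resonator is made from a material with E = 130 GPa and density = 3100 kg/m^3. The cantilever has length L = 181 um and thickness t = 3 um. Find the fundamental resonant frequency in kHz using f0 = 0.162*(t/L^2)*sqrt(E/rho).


Step 1: Convert units to SI.
t_SI = 3e-6 m, L_SI = 181e-6 m
Step 2: Calculate sqrt(E/rho).
sqrt(130e9 / 3100) = 6475.76 m/s
Step 3: Compute f0.
f0 = 0.162 * 3e-6 / (181e-6)^2 * 6475.76 = 96066.0 Hz = 96.07 kHz


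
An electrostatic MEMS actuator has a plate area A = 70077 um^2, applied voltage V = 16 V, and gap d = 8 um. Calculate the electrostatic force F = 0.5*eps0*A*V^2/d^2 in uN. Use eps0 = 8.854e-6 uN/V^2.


Step 1: Identify parameters.
eps0 = 8.854e-6 uN/V^2, A = 70077 um^2, V = 16 V, d = 8 um
Step 2: Compute V^2 = 16^2 = 256
Step 3: Compute d^2 = 8^2 = 64
Step 4: F = 0.5 * 8.854e-6 * 70077 * 256 / 64
F = 1.241 uN


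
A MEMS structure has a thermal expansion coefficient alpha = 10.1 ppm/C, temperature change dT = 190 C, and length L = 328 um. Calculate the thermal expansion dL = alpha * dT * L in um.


Step 1: Convert CTE: alpha = 10.1 ppm/C = 10.1e-6 /C
Step 2: dL = 10.1e-6 * 190 * 328
dL = 0.6294 um


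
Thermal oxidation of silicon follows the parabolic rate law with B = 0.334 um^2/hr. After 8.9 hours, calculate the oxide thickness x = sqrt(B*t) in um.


Step 1: Compute B*t = 0.334 * 8.9 = 2.9726
Step 2: x = sqrt(2.9726)
x = 1.724 um


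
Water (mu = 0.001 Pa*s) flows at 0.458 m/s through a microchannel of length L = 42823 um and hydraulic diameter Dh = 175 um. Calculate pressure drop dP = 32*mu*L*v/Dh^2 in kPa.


Step 1: Convert to SI: L = 42823e-6 m, Dh = 175e-6 m
Step 2: dP = 32 * 0.001 * 42823e-6 * 0.458 / (175e-6)^2
Step 3: dP = 20493.51 Pa
Step 4: Convert to kPa: dP = 20.49 kPa


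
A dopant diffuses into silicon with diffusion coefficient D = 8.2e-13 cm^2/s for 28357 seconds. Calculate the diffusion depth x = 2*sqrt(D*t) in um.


Step 1: Compute D*t = 8.2e-13 * 28357 = 2.325274e-08 cm^2
Step 2: sqrt(D*t) = 1.5249e-04 cm
Step 3: x = 2 * 1.5249e-04 cm = 3.0498e-04 cm
Step 4: Convert to um (1 cm = 1e4 um): x = 3.05 um


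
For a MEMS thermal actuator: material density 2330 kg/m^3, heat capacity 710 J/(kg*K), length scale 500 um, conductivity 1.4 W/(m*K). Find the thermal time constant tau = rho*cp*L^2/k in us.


Step 1: Convert L to m: L = 500e-6 m
Step 2: L^2 = (500e-6)^2 = 2.5e-07 m^2
Step 3: tau = 2330 * 710 * 2.5e-07 / 1.4 = 2.9541071429e-01 s
Step 4: Convert to microseconds (multiply by 1e6).
tau = 295410.714 us


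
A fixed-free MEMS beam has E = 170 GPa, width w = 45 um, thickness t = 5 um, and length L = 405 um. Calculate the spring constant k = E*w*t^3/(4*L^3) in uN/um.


Step 1: Convert E to consistent units (1 GPa = 1000 uN/um^2).
E = 170 GPa = 170000 uN/um^2
Step 2: Compute t^3 = 5^3 = 125
Step 3: Compute L^3 = 405^3 = 66430125
Step 4: k = 170000 * 45 * 125 / (4 * 66430125)
k = 3.5987 uN/um


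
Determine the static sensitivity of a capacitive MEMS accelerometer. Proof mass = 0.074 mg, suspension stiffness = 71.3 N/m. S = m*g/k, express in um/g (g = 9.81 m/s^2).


Step 1: Convert mass: m = 0.074 mg = 7.40e-08 kg
Step 2: S = m * g / k = 7.40e-08 * 9.81 / 71.3
Step 3: S = 1.02e-08 m/g
Step 4: Convert to um/g: S = 0.01 um/g


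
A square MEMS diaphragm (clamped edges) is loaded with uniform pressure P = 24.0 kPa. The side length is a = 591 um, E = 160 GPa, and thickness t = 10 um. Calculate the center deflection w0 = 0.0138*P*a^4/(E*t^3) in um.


Step 1: Convert pressure to compatible units (E is in GPa, so P in GPa).
P = 24.0 kPa = 24.0e-6 GPa
Step 2: Compute numerator: 0.0138 * P * a^4.
a^4 = 591^4 = 121997216961
numerator = 0.0138 * 24.0e-6 * 121997216961 = 4.04055e+04
Step 3: Compute denominator: E * t^3 = 160 * 10^3 = 160000
Step 4: w0 = numerator / denominator = 4.04055e+04 / 160000 = 0.2525 um


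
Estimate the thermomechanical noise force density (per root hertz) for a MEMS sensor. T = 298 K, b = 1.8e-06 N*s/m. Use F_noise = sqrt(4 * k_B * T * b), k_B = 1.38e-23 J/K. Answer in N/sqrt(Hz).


Step 1: Compute 4 * k_B * T * b
= 4 * 1.38e-23 * 298 * 1.8e-06
= 2.9609e-26 N^2/Hz
Step 2: F_noise = sqrt(2.9609e-26)
F_noise = 1.72e-13 N/sqrt(Hz)


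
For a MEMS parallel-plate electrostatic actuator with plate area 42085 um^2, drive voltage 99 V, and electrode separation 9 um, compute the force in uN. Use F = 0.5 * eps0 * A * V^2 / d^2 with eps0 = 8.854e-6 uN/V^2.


Step 1: Identify parameters.
eps0 = 8.854e-6 uN/V^2, A = 42085 um^2, V = 99 V, d = 9 um
Step 2: Compute V^2 = 99^2 = 9801
Step 3: Compute d^2 = 9^2 = 81
Step 4: F = 0.5 * 8.854e-6 * 42085 * 9801 / 81
F = 22.544 uN


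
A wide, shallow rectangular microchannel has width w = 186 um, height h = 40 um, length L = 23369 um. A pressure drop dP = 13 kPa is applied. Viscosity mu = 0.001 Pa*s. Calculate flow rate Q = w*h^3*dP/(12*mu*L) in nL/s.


Step 1: Convert all dimensions to SI (meters).
w = 186e-6 m, h = 40e-6 m, L = 23369e-6 m, dP = 13e3 Pa
Step 2: Q = w * h^3 * dP / (12 * mu * L)
Q = 186e-6 * (40e-6)^3 * 13e3 / (12 * 0.001 * 23369e-6) = 5.5184218e-10 m^3/s
Step 3: Convert Q from m^3/s to nL/s (1 m^3 = 1e12 nL, so multiply by 1e12).
Q = 551.842 nL/s


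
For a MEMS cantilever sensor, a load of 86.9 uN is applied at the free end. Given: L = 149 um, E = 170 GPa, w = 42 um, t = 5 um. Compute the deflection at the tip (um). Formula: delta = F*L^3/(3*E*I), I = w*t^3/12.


Step 1: Calculate the second moment of area.
I = w * t^3 / 12 = 42 * 5^3 / 12 = 437.5 um^4
Step 2: Convert E to consistent units (1 GPa = 1000 uN/um^2).
E = 170 GPa = 170000 uN/um^2
Step 3: Calculate tip deflection.
delta = F * L^3 / (3 * E * I)
delta = 86.9 * 149^3 / (3 * 170000 * 437.5)
delta = 1.2883 um


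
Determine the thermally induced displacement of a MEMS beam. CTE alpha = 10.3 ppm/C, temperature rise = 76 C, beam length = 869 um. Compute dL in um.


Step 1: Convert CTE: alpha = 10.3 ppm/C = 10.3e-6 /C
Step 2: dL = 10.3e-6 * 76 * 869
dL = 0.6803 um


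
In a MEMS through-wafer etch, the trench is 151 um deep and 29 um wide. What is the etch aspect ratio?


Step 1: AR = depth / width
Step 2: AR = 151 / 29
AR = 5.2


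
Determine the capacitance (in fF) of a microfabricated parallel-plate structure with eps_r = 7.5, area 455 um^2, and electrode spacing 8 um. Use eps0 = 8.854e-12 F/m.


Step 1: Convert area to m^2: A = 455e-12 m^2
Step 2: Convert gap to m: d = 8e-6 m
Step 3: C = eps0 * eps_r * A / d
C = 8.854e-12 * 7.5 * 455e-12 / 8e-6
Step 4: Convert to fF (multiply by 1e15).
C = 3.78 fF


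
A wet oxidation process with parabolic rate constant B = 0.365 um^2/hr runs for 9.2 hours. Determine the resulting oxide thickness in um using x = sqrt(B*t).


Step 1: Compute B*t = 0.365 * 9.2 = 3.358
Step 2: x = sqrt(3.358)
x = 1.832 um


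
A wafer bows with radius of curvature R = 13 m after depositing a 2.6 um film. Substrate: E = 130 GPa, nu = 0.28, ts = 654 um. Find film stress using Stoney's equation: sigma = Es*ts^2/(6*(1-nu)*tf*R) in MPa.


Step 1: Compute numerator: Es * ts^2 = 130 * 654^2 = 55603080 (GPa*um^2)
Step 2: Compute denominator (R in um): 6*(1-nu)*tf*R = 6*0.72*2.6*13e6 = 146016000.0 (um^2)
Step 3: sigma (GPa) = 55603080 / 146016000.0 = 3.80801e-01 GPa
Step 4: Convert to MPa (x1000): sigma = 380.8 MPa


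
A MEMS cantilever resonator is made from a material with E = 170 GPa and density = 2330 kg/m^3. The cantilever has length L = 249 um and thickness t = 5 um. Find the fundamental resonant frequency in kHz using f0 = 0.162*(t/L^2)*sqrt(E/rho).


Step 1: Convert units to SI.
t_SI = 5e-6 m, L_SI = 249e-6 m
Step 2: Calculate sqrt(E/rho).
sqrt(170e9 / 2330) = 8541.74 m/s
Step 3: Compute f0.
f0 = 0.162 * 5e-6 / (249e-6)^2 * 8541.74 = 111591.9 Hz = 111.59 kHz


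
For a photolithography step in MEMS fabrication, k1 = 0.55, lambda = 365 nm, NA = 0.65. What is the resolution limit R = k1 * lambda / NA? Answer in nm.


Step 1: Identify values: k1 = 0.55, lambda = 365 nm, NA = 0.65
Step 2: R = k1 * lambda / NA
R = 0.55 * 365 / 0.65
R = 308.8 nm


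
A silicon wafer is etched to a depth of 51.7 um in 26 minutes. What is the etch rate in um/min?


Step 1: Etch rate = depth / time
Step 2: rate = 51.7 / 26
rate = 1.988 um/min


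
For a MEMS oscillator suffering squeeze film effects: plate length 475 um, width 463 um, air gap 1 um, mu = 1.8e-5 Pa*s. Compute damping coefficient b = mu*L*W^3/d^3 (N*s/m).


Step 1: Convert to SI.
L = 475e-6 m, W = 463e-6 m, d = 1e-6 m
Step 2: W^3 = (463e-6)^3 = 9.93e-11 m^3
Step 3: d^3 = (1e-6)^3 = 1.00e-18 m^3
Step 4: b = 1.8e-5 * 475e-6 * 9.93e-11 / 1.00e-18
b = 8.49e-01 N*s/m


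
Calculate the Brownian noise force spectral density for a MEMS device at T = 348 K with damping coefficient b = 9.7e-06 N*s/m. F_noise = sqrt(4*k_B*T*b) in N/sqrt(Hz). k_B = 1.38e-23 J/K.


Step 1: Compute 4 * k_B * T * b
= 4 * 1.38e-23 * 348 * 9.7e-06
= 1.8633e-25 N^2/Hz
Step 2: F_noise = sqrt(1.8633e-25)
F_noise = 4.32e-13 N/sqrt(Hz)


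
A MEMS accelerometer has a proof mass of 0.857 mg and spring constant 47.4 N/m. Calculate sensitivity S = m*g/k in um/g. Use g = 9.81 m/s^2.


Step 1: Convert mass: m = 0.857 mg = 8.57e-07 kg
Step 2: S = m * g / k = 8.57e-07 * 9.81 / 47.4
Step 3: S = 1.77e-07 m/g
Step 4: Convert to um/g: S = 0.177 um/g


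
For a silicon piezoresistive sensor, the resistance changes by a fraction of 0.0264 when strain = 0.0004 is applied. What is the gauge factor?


Step 1: Identify values.
dR/R = 0.0264, strain = 0.0004
Step 2: GF = (dR/R) / strain = 0.0264 / 0.0004
GF = 66.0


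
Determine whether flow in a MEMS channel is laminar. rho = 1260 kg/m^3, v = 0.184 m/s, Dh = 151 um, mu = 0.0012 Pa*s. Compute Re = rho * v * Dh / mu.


Step 1: Convert Dh to meters: Dh = 151e-6 m
Step 2: Re = rho * v * Dh / mu
Re = 1260 * 0.184 * 151e-6 / 0.0012
Re = 29.173
Since Re = 29.173 is below ~2300, the flow is laminar.


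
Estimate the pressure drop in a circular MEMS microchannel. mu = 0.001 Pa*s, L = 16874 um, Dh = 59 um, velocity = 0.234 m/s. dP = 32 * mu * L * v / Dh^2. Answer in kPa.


Step 1: Convert to SI: L = 16874e-6 m, Dh = 59e-6 m
Step 2: dP = 32 * 0.001 * 16874e-6 * 0.234 / (59e-6)^2
Step 3: dP = 36297.76 Pa
Step 4: Convert to kPa: dP = 36.3 kPa


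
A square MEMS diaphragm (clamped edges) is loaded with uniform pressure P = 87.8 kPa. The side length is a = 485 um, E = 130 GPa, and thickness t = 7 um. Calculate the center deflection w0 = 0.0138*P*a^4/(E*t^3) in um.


Step 1: Convert pressure to compatible units (E is in GPa, so P in GPa).
P = 87.8 kPa = 87.8e-6 GPa
Step 2: Compute numerator: 0.0138 * P * a^4.
a^4 = 485^4 = 55330800625
numerator = 0.0138 * 87.8e-6 * 55330800625 = 6.704101e+04
Step 3: Compute denominator: E * t^3 = 130 * 7^3 = 44590
Step 4: w0 = numerator / denominator = 6.704101e+04 / 44590 = 1.5035 um


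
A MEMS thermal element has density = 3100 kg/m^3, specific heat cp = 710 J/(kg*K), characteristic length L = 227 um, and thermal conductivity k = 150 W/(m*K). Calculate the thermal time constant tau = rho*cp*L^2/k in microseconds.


Step 1: Convert L to m: L = 227e-6 m
Step 2: L^2 = (227e-6)^2 = 5.1529e-08 m^2
Step 3: tau = 3100 * 710 * 5.1529e-08 / 150 = 7.5610219e-04 s
Step 4: Convert to microseconds (multiply by 1e6).
tau = 756.102 us


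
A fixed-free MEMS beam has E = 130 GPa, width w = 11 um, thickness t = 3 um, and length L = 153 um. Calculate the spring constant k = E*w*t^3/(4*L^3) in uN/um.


Step 1: Convert E to consistent units (1 GPa = 1000 uN/um^2).
E = 130 GPa = 130000 uN/um^2
Step 2: Compute t^3 = 3^3 = 27
Step 3: Compute L^3 = 153^3 = 3581577
Step 4: k = 130000 * 11 * 27 / (4 * 3581577)
k = 2.695 uN/um


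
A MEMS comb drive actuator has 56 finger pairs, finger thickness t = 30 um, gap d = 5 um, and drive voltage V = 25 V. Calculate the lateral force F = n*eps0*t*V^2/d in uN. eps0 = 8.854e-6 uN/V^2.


Step 1: Parameters: n=56, eps0=8.854e-6 uN/V^2, t=30 um, V=25 V, d=5 um
Step 2: V^2 = 625
Step 3: F = 56 * 8.854e-6 * 30 * 625 / 5
F = 1.859 uN


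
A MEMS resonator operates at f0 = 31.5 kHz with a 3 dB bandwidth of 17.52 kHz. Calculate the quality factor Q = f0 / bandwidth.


Step 1: Q = f0 / bandwidth
Step 2: Q = 31.5 / 17.52
Q = 1.8


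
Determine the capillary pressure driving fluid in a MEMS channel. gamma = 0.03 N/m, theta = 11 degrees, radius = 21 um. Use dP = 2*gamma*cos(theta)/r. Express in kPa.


Step 1: cos(11 deg) = 0.9816
Step 2: Convert r to m: r = 21e-6 m
Step 3: dP = 2 * 0.03 * 0.9816 / 21e-6 = 2804.6 Pa
Step 4: Convert Pa to kPa (divide by 1000).
dP = 2.8 kPa


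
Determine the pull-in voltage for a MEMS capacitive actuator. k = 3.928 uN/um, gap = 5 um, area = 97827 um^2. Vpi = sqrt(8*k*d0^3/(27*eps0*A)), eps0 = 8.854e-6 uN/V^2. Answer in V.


Step 1: Compute numerator: 8 * k * d0^3 = 8 * 3.928 * 5^3 = 3928.0
Step 2: Compute denominator: 27 * eps0 * A = 27 * 8.854e-6 * 97827 = 23.386327
Step 3: Vpi = sqrt(3928.0 / 23.386327)
Vpi = 12.96 V


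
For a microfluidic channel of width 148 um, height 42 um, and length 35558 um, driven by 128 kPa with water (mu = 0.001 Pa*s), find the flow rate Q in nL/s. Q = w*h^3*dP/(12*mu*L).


Step 1: Convert all dimensions to SI (meters).
w = 148e-6 m, h = 42e-6 m, L = 35558e-6 m, dP = 128e3 Pa
Step 2: Q = w * h^3 * dP / (12 * mu * L)
Q = 148e-6 * (42e-6)^3 * 128e3 / (12 * 0.001 * 35558e-6) = 3.28928106e-09 m^3/s
Step 3: Convert Q from m^3/s to nL/s (1 m^3 = 1e12 nL, so multiply by 1e12).
Q = 3289.281 nL/s


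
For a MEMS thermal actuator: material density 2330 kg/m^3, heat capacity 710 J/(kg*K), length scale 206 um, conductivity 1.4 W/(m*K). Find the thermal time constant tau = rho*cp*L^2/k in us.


Step 1: Convert L to m: L = 206e-6 m
Step 2: L^2 = (206e-6)^2 = 4.2436e-08 m^2
Step 3: tau = 2330 * 710 * 4.2436e-08 / 1.4 = 5.014419629e-02 s
Step 4: Convert to microseconds (multiply by 1e6).
tau = 50144.196 us


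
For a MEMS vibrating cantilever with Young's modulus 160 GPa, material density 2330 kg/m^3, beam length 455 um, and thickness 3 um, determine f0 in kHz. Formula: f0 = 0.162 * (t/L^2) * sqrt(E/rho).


Step 1: Convert units to SI.
t_SI = 3e-6 m, L_SI = 455e-6 m
Step 2: Calculate sqrt(E/rho).
sqrt(160e9 / 2330) = 8286.71 m/s
Step 3: Compute f0.
f0 = 0.162 * 3e-6 / (455e-6)^2 * 8286.71 = 19453.4 Hz = 19.45 kHz


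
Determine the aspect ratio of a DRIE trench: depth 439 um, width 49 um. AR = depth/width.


Step 1: AR = depth / width
Step 2: AR = 439 / 49
AR = 9.0


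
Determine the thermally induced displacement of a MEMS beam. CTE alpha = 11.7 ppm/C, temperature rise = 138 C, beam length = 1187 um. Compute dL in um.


Step 1: Convert CTE: alpha = 11.7 ppm/C = 11.7e-6 /C
Step 2: dL = 11.7e-6 * 138 * 1187
dL = 1.9165 um


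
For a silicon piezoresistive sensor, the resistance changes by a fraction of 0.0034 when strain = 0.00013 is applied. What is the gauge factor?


Step 1: Identify values.
dR/R = 0.0034, strain = 0.00013
Step 2: GF = (dR/R) / strain = 0.0034 / 0.00013
GF = 26.2


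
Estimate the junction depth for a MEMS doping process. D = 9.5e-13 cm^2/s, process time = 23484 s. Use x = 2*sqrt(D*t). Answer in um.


Step 1: Compute D*t = 9.5e-13 * 23484 = 2.23098e-08 cm^2
Step 2: sqrt(D*t) = 1.49365e-04 cm
Step 3: x = 2 * 1.49365e-04 cm = 2.9873e-04 cm
Step 4: Convert to um (1 cm = 1e4 um): x = 2.987 um


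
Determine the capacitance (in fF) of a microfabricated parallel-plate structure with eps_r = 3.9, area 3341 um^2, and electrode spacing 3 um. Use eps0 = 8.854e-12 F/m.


Step 1: Convert area to m^2: A = 3341e-12 m^2
Step 2: Convert gap to m: d = 3e-6 m
Step 3: C = eps0 * eps_r * A / d
C = 8.854e-12 * 3.9 * 3341e-12 / 3e-6
Step 4: Convert to fF (multiply by 1e15).
C = 38.46 fF


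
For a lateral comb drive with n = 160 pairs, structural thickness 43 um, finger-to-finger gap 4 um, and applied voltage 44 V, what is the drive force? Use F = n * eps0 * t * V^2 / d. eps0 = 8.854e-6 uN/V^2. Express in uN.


Step 1: Parameters: n=160, eps0=8.854e-6 uN/V^2, t=43 um, V=44 V, d=4 um
Step 2: V^2 = 1936
Step 3: F = 160 * 8.854e-6 * 43 * 1936 / 4
F = 29.483 uN


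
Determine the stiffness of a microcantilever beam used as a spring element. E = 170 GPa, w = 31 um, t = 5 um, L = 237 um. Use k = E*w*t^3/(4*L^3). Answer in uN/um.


Step 1: Convert E to consistent units (1 GPa = 1000 uN/um^2).
E = 170 GPa = 170000 uN/um^2
Step 2: Compute t^3 = 5^3 = 125
Step 3: Compute L^3 = 237^3 = 13312053
Step 4: k = 170000 * 31 * 125 / (4 * 13312053)
k = 12.3713 uN/um


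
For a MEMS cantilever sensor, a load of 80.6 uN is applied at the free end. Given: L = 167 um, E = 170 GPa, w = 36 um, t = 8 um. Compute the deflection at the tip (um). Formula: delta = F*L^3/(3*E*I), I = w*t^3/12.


Step 1: Calculate the second moment of area.
I = w * t^3 / 12 = 36 * 8^3 / 12 = 1536.0 um^4
Step 2: Convert E to consistent units (1 GPa = 1000 uN/um^2).
E = 170 GPa = 170000 uN/um^2
Step 3: Calculate tip deflection.
delta = F * L^3 / (3 * E * I)
delta = 80.6 * 167^3 / (3 * 170000 * 1536.0)
delta = 0.4792 um


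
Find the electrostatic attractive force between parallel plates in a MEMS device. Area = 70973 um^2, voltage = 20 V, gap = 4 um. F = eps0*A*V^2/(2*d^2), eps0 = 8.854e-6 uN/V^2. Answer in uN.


Step 1: Identify parameters.
eps0 = 8.854e-6 uN/V^2, A = 70973 um^2, V = 20 V, d = 4 um
Step 2: Compute V^2 = 20^2 = 400
Step 3: Compute d^2 = 4^2 = 16
Step 4: F = 0.5 * 8.854e-6 * 70973 * 400 / 16
F = 7.855 uN


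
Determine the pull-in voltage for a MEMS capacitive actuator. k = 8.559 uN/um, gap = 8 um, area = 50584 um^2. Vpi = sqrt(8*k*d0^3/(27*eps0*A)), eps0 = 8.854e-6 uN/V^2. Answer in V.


Step 1: Compute numerator: 8 * k * d0^3 = 8 * 8.559 * 8^3 = 35057.664
Step 2: Compute denominator: 27 * eps0 * A = 27 * 8.854e-6 * 50584 = 12.09251
Step 3: Vpi = sqrt(35057.664 / 12.09251)
Vpi = 53.84 V


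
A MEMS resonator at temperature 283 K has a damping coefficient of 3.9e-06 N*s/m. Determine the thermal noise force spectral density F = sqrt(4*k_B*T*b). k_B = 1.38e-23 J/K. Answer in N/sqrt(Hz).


Step 1: Compute 4 * k_B * T * b
= 4 * 1.38e-23 * 283 * 3.9e-06
= 6.0924e-26 N^2/Hz
Step 2: F_noise = sqrt(6.0924e-26)
F_noise = 2.47e-13 N/sqrt(Hz)


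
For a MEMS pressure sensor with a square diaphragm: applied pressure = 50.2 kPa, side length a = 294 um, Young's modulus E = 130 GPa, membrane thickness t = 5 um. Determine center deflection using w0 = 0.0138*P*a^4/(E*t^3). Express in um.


Step 1: Convert pressure to compatible units (E is in GPa, so P in GPa).
P = 50.2 kPa = 50.2e-6 GPa
Step 2: Compute numerator: 0.0138 * P * a^4.
a^4 = 294^4 = 7471182096
numerator = 0.0138 * 50.2e-6 * 7471182096 = 5.17574e+03
Step 3: Compute denominator: E * t^3 = 130 * 5^3 = 16250
Step 4: w0 = numerator / denominator = 5.17574e+03 / 16250 = 0.3185 um


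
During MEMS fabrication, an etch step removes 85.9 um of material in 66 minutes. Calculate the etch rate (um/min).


Step 1: Etch rate = depth / time
Step 2: rate = 85.9 / 66
rate = 1.302 um/min


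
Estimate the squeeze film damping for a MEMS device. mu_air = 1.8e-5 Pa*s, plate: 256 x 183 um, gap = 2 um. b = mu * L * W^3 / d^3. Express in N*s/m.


Step 1: Convert to SI.
L = 256e-6 m, W = 183e-6 m, d = 2e-6 m
Step 2: W^3 = (183e-6)^3 = 6.13e-12 m^3
Step 3: d^3 = (2e-6)^3 = 8.00e-18 m^3
Step 4: b = 1.8e-5 * 256e-6 * 6.13e-12 / 8.00e-18
b = 3.53e-03 N*s/m


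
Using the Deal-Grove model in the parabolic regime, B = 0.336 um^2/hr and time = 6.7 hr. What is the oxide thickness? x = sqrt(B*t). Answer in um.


Step 1: Compute B*t = 0.336 * 6.7 = 2.2512
Step 2: x = sqrt(2.2512)
x = 1.5 um


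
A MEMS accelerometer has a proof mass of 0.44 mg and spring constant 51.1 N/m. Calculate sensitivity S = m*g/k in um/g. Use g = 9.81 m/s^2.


Step 1: Convert mass: m = 0.44 mg = 4.40e-07 kg
Step 2: S = m * g / k = 4.40e-07 * 9.81 / 51.1
Step 3: S = 8.45e-08 m/g
Step 4: Convert to um/g: S = 0.084 um/g


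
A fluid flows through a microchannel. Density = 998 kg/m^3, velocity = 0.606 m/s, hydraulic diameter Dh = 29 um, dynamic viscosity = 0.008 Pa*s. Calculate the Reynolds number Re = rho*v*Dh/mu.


Step 1: Convert Dh to meters: Dh = 29e-6 m
Step 2: Re = rho * v * Dh / mu
Re = 998 * 0.606 * 29e-6 / 0.008
Re = 2.192


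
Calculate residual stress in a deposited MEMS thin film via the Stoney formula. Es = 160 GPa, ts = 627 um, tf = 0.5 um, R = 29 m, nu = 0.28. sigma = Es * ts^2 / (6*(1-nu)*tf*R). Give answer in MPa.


Step 1: Compute numerator: Es * ts^2 = 160 * 627^2 = 62900640 (GPa*um^2)
Step 2: Compute denominator (R in um): 6*(1-nu)*tf*R = 6*0.72*0.5*29e6 = 62640000.0 (um^2)
Step 3: sigma (GPa) = 62900640 / 62640000.0 = 1.004161e+00 GPa
Step 4: Convert to MPa (x1000): sigma = 1004.2 MPa


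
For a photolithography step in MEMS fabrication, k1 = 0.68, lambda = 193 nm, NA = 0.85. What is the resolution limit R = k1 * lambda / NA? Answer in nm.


Step 1: Identify values: k1 = 0.68, lambda = 193 nm, NA = 0.85
Step 2: R = k1 * lambda / NA
R = 0.68 * 193 / 0.85
R = 154.4 nm


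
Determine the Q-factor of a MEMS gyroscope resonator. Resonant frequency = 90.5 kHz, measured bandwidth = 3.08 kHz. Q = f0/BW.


Step 1: Q = f0 / bandwidth
Step 2: Q = 90.5 / 3.08
Q = 29.4


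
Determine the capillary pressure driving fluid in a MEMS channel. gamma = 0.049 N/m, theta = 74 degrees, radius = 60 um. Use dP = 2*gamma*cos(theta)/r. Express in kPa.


Step 1: cos(74 deg) = 0.2756
Step 2: Convert r to m: r = 60e-6 m
Step 3: dP = 2 * 0.049 * 0.2756 / 60e-6 = 450.1 Pa
Step 4: Convert Pa to kPa (divide by 1000).
dP = 0.45 kPa


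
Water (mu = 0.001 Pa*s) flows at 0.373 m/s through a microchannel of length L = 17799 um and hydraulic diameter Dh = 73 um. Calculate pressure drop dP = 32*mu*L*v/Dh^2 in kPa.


Step 1: Convert to SI: L = 17799e-6 m, Dh = 73e-6 m
Step 2: dP = 32 * 0.001 * 17799e-6 * 0.373 / (73e-6)^2
Step 3: dP = 39866.55 Pa
Step 4: Convert to kPa: dP = 39.87 kPa


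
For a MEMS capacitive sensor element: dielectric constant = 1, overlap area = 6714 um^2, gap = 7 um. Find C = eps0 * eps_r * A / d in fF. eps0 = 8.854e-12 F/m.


Step 1: Convert area to m^2: A = 6714e-12 m^2
Step 2: Convert gap to m: d = 7e-6 m
Step 3: C = eps0 * eps_r * A / d
C = 8.854e-12 * 1 * 6714e-12 / 7e-6
Step 4: Convert to fF (multiply by 1e15).
C = 8.49 fF


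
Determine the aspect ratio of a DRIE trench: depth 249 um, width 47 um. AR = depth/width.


Step 1: AR = depth / width
Step 2: AR = 249 / 47
AR = 5.3


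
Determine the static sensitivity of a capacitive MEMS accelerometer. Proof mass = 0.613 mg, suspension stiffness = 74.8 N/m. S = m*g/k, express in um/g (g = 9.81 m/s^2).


Step 1: Convert mass: m = 0.613 mg = 6.13e-07 kg
Step 2: S = m * g / k = 6.13e-07 * 9.81 / 74.8
Step 3: S = 8.04e-08 m/g
Step 4: Convert to um/g: S = 0.08 um/g


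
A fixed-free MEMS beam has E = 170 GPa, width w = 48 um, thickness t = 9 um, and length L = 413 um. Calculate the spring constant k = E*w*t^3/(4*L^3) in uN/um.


Step 1: Convert E to consistent units (1 GPa = 1000 uN/um^2).
E = 170 GPa = 170000 uN/um^2
Step 2: Compute t^3 = 9^3 = 729
Step 3: Compute L^3 = 413^3 = 70444997
Step 4: k = 170000 * 48 * 729 / (4 * 70444997)
k = 21.1109 uN/um


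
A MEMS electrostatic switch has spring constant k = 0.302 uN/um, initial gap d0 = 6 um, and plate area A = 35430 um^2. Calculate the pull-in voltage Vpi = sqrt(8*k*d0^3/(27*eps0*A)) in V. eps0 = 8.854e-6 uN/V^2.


Step 1: Compute numerator: 8 * k * d0^3 = 8 * 0.302 * 6^3 = 521.856
Step 2: Compute denominator: 27 * eps0 * A = 27 * 8.854e-6 * 35430 = 8.469825
Step 3: Vpi = sqrt(521.856 / 8.469825)
Vpi = 7.85 V


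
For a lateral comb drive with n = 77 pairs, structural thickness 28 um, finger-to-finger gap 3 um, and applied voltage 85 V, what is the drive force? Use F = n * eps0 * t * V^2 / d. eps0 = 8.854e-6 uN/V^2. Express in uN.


Step 1: Parameters: n=77, eps0=8.854e-6 uN/V^2, t=28 um, V=85 V, d=3 um
Step 2: V^2 = 7225
Step 3: F = 77 * 8.854e-6 * 28 * 7225 / 3
F = 45.973 uN


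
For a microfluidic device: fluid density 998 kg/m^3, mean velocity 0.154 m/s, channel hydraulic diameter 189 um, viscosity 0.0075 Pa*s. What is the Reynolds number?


Step 1: Convert Dh to meters: Dh = 189e-6 m
Step 2: Re = rho * v * Dh / mu
Re = 998 * 0.154 * 189e-6 / 0.0075
Re = 3.873


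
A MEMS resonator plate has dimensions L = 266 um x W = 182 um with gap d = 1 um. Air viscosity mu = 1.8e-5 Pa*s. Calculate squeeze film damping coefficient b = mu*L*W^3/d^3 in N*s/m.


Step 1: Convert to SI.
L = 266e-6 m, W = 182e-6 m, d = 1e-6 m
Step 2: W^3 = (182e-6)^3 = 6.03e-12 m^3
Step 3: d^3 = (1e-6)^3 = 1.00e-18 m^3
Step 4: b = 1.8e-5 * 266e-6 * 6.03e-12 / 1.00e-18
b = 2.89e-02 N*s/m


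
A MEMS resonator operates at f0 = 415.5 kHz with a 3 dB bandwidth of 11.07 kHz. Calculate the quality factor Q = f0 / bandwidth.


Step 1: Q = f0 / bandwidth
Step 2: Q = 415.5 / 11.07
Q = 37.5


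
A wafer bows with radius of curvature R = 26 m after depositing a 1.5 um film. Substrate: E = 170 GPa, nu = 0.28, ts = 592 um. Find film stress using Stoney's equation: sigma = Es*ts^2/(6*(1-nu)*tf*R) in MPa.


Step 1: Compute numerator: Es * ts^2 = 170 * 592^2 = 59578880 (GPa*um^2)
Step 2: Compute denominator (R in um): 6*(1-nu)*tf*R = 6*0.72*1.5*26e6 = 168480000.0 (um^2)
Step 3: sigma (GPa) = 59578880 / 168480000.0 = 3.53626e-01 GPa
Step 4: Convert to MPa (x1000): sigma = 353.6 MPa


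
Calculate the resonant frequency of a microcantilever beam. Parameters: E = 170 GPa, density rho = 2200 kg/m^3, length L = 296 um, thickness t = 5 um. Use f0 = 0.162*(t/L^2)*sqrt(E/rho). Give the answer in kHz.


Step 1: Convert units to SI.
t_SI = 5e-6 m, L_SI = 296e-6 m
Step 2: Calculate sqrt(E/rho).
sqrt(170e9 / 2200) = 8790.49 m/s
Step 3: Compute f0.
f0 = 0.162 * 5e-6 / (296e-6)^2 * 8790.49 = 81267.1 Hz = 81.27 kHz


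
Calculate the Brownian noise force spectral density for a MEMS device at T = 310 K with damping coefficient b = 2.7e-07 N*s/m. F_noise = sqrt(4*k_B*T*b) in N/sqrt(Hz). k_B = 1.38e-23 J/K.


Step 1: Compute 4 * k_B * T * b
= 4 * 1.38e-23 * 310 * 2.7e-07
= 4.6202e-27 N^2/Hz
Step 2: F_noise = sqrt(4.6202e-27)
F_noise = 6.80e-14 N/sqrt(Hz)
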